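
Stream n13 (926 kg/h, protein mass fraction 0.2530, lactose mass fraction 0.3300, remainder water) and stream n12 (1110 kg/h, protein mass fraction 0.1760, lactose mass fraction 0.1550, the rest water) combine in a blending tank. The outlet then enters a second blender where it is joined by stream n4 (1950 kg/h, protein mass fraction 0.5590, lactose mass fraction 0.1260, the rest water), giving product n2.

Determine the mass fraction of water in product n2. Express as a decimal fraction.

Overall, product flow = 3986 kg/h.
water in = 926×0.417 + 1110×0.669 + 1950×0.315 = 1743 kg/h.
water fraction in n2 = 0.4373.

0.4373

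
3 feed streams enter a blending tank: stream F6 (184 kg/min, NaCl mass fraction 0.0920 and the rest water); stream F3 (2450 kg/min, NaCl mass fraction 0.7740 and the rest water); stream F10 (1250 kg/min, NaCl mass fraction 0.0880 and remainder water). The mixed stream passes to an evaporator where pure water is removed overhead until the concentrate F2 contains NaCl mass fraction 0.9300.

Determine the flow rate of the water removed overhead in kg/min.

NaCl entering = 184×0.092 + 2450×0.774 + 1250×0.088 = 2023.2 kg/min.
All NaCl reports to F2, so F2 = 2023.2/0.930 = 2175.5 kg/min.
Total feed = 3884 kg/min; overhead = 3884 − 2175.5 = 1708.5 kg/min.

1708 kg/min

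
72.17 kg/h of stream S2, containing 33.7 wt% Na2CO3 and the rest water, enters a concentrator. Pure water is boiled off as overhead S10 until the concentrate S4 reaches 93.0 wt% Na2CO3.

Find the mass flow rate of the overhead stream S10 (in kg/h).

Na2CO3 is conserved: 72.17×0.337 = 24.321 kg/h all reports to the concentrate.
Concentrate = 24.321/(target fraction) = 26.152 kg/h.
Overhead = 72.17 − 26.152 = 46.018 kg/h.

46.02 kg/h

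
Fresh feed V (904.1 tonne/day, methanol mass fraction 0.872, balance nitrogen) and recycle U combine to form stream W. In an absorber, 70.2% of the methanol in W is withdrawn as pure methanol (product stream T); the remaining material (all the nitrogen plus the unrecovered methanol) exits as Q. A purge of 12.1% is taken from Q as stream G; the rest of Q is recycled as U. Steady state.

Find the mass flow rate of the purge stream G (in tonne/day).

154.2 tonne/day

nitrogen enters only via V and leaves only via the purge: 904.1×0.128 = 0.121×(nitrogen in Q), and the absorber passes all nitrogen, so nitrogen in W = nitrogen in Q = 956.4 tonne/day.
methanol in W: m_A = 904.1×0.872 + (1−0.121)·(1−0.702)·m_A, so m_A = 788.38/0.7381 = 1068.2 tonne/day.
Q = (1−0.702)×1068.2 + 956.4 = 1274.7 tonne/day.
Purge G = 0.121×1274.7 = 154.24 tonne/day.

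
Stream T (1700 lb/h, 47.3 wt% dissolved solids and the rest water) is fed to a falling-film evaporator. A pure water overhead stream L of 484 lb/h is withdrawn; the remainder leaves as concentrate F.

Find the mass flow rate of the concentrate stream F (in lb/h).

Concentrate = 1700 − 484 = 1216 lb/h.

1216 lb/h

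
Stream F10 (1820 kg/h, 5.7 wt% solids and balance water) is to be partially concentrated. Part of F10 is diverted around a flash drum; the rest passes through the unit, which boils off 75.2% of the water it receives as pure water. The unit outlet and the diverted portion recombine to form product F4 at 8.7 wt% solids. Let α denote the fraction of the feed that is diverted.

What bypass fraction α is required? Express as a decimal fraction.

0.514

All 1820×0.057 = 103.74 kg/h of solids reaches F4, so F4 = 103.74/0.087 = 1192.4 kg/h and vapour = 627.59 kg/h.
The evaporator receives (1−α)·1820 of feed at 0.943 water and removes 0.752 of that water:
0.752×0.943×(1−α)×1820 = 627.59
(1−α) = 627.59/1290.6 = 0.4863;  α = 0.5137.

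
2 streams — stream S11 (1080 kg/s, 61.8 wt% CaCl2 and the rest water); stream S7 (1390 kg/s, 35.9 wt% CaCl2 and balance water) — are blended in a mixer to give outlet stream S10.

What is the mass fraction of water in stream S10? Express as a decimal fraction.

0.5278

Total flow out = 1080 + 1390 = 2470 kg/s.
water in = 1080×0.382 + 1390×0.641 = 1303.5 kg/s.
water mass fraction in S10 = 1303.5/2470 = 0.5278.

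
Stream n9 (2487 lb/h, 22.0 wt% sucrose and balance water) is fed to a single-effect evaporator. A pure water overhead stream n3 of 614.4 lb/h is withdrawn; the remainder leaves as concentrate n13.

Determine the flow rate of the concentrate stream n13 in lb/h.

1873 lb/h

Concentrate = 2487 − 614.4 = 1872.6 lb/h.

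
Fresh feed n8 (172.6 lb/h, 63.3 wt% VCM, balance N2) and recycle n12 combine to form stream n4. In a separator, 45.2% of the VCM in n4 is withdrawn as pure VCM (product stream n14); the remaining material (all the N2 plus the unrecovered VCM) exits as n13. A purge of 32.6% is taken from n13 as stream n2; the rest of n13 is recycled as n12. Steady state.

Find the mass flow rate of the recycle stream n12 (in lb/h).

195 lb/h

N2 enters only via n8 and leaves only via the purge: 172.6×0.367 = 0.326×(N2 in n13), and the separator passes all N2, so N2 in n4 = N2 in n13 = 194.31 lb/h.
VCM in n4: m_A = 172.6×0.633 + (1−0.326)·(1−0.452)·m_A, so m_A = 109.26/0.6306 = 173.24 lb/h.
n13 = (1−0.452)×173.24 + 194.31 = 289.24 lb/h.
Recycle n12 = (1−0.326)×289.24 = 194.95 lb/h.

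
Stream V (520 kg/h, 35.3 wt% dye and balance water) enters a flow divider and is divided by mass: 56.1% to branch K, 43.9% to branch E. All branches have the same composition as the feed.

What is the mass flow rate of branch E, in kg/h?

Branch E flow = 0.439×520 = 228.28 kg/h.

228.3 kg/h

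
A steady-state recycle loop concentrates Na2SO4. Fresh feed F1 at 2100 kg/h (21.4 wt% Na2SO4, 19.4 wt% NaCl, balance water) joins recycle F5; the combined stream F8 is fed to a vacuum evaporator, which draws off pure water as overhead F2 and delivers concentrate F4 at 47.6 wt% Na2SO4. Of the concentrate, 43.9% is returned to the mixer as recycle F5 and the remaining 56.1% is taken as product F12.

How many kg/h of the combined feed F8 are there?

2839 kg/h

Overall Na2SO4 balance (none leaves overhead): Na2SO4 in fresh feed = Na2SO4 in product, i.e. 2100×0.214 = (1−0.439)·F4·0.476.
F4 = 449.4/(0.476×0.561) = 1682.9 kg/h.
Recycle F5 = 0.439×1682.9 = 738.8 kg/h.
Combined feed F8 = 2100 + 738.8 = 2838.8 kg/h.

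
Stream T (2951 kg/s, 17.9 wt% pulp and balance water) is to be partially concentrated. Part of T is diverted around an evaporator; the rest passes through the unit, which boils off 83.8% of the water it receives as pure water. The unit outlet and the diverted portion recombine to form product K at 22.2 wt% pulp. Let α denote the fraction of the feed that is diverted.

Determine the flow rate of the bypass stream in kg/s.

2120 kg/s

All 2951×0.179 = 528.23 kg/s of pulp reaches K, so K = 528.23/0.222 = 2379.4 kg/s and vapour = 571.59 kg/s.
The evaporator receives (1−α)·2951 of feed at 0.821 water and removes 0.838 of that water:
0.838×0.821×(1−α)×2951 = 571.59
(1−α) = 571.59/2030.3 = 0.2815;  α = 0.7185.
Bypass flow = 0.7185×2951 = 2120.2 kg/s.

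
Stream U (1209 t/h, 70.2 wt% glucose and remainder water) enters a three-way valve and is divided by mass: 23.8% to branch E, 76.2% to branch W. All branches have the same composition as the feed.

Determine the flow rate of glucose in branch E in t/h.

202 t/h

Branch E total = 0.238×1209 = 287.74 t/h.
glucose in E = 0.702×287.74 = 201.99 t/h.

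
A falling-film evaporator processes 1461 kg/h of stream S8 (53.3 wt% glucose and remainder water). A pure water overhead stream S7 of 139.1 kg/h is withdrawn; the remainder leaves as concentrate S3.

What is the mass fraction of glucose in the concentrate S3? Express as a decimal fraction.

glucose is not removed: 1461×0.533 = 778.71 kg/h of glucose enters S3.
Concentrate = 1461 − 139.1 = 1321.9 kg/h.
Mass fraction = 778.71/1321.9 = 0.5891.

0.5891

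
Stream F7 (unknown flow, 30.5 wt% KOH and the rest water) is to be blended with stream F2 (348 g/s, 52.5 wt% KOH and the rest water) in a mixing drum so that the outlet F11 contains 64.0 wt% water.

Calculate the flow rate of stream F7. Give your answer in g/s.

Let F7 be the unknown flow. Total out = 348 + F7.
water balance: 165.3 + 0.695·F7 = 0.640·(348 + F7)
(0.695 − 0.640)·F7 = 0.640×348 − 165.3 = 57.42
F7 = 57.42 / 0.055 = 1044 g/s

1044 g/s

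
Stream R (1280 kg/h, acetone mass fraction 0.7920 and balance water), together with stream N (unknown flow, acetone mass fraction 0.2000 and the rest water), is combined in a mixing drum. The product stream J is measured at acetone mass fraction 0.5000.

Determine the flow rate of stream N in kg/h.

Let N be the unknown flow. Total out = 1280 + N.
acetone balance: 1013.8 + 0.200·N = 0.500·(1280 + N)
(0.200 − 0.500)·N = 0.500×1280 − 1013.8 = -373.76
N = -373.76 / -0.300 = 1245.9 kg/h

1246 kg/h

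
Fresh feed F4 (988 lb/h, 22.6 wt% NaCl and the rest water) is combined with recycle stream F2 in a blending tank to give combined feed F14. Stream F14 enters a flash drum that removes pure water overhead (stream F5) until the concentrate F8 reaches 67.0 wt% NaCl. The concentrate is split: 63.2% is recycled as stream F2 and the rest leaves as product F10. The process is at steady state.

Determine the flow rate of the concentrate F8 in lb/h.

Overall NaCl balance (none leaves overhead): NaCl in fresh feed = NaCl in product, i.e. 988×0.226 = (1−0.632)·F8·0.670.
F8 = 223.29/(0.670×0.368) = 905.61 lb/h.

905.6 lb/h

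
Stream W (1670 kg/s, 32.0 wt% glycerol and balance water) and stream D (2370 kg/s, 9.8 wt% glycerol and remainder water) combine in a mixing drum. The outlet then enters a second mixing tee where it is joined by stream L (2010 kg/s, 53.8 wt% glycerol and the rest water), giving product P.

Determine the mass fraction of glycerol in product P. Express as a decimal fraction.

Overall, product flow = 6050 kg/s.
glycerol in = 1670×0.320 + 2370×0.098 + 2010×0.538 = 1848 kg/s.
glycerol fraction in P = 0.3055.

0.3055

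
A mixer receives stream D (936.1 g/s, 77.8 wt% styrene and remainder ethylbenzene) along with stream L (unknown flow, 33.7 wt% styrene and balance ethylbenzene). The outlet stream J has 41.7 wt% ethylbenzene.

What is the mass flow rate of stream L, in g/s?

Let L be the unknown flow. Total out = 936.1 + L.
ethylbenzene balance: 207.81 + 0.663·L = 0.417·(936.1 + L)
(0.663 − 0.417)·L = 0.417×936.1 − 207.81 = 182.54
L = 182.54 / 0.246 = 742.03 g/s

742 g/s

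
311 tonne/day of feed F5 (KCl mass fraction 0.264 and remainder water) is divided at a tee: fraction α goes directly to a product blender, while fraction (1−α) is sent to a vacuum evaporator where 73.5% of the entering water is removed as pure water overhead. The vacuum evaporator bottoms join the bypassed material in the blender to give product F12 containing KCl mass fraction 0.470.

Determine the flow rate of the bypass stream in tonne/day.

59.02 tonne/day

All 311×0.264 = 82.104 tonne/day of KCl reaches F12, so F12 = 82.104/0.470 = 174.69 tonne/day and vapour = 136.31 tonne/day.
The evaporator receives (1−α)·311 of feed at 0.736 water and removes 0.735 of that water:
0.735×0.736×(1−α)×311 = 136.31
(1−α) = 136.31/168.24 = 0.8102;  α = 0.1898.
Bypass flow = 0.1898×311 = 59.021 tonne/day.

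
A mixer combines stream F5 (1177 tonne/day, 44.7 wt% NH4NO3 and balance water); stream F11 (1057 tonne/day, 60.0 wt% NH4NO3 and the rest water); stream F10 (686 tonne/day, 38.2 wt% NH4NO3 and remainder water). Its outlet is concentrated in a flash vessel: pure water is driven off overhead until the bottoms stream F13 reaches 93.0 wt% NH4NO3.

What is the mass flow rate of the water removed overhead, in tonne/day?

NH4NO3 entering = 1177×0.447 + 1057×0.600 + 686×0.382 = 1422.4 tonne/day.
All NH4NO3 reports to F13, so F13 = 1422.4/0.930 = 1529.4 tonne/day.
Total feed = 2920 tonne/day; overhead = 2920 − 1529.4 = 1390.6 tonne/day.

1391 tonne/day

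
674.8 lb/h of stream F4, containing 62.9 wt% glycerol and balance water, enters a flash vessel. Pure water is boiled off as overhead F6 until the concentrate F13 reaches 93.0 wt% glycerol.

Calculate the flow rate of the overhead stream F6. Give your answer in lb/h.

218.4 lb/h

glycerol is conserved: 674.8×0.629 = 424.45 lb/h all reports to the concentrate.
Concentrate = 424.45/(target fraction) = 456.4 lb/h.
Overhead = 674.8 − 456.4 = 218.4 lb/h.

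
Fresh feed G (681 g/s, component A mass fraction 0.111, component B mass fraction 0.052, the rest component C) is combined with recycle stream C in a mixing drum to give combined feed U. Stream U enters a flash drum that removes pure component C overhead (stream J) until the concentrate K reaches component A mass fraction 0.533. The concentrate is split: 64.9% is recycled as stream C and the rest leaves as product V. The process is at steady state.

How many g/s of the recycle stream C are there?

262.2 g/s

Overall component A balance (none leaves overhead): component A in fresh feed = component A in product, i.e. 681×0.111 = (1−0.649)·K·0.533.
K = 75.591/(0.533×0.351) = 404.05 g/s.
Recycle C = 0.649×404.05 = 262.23 g/s.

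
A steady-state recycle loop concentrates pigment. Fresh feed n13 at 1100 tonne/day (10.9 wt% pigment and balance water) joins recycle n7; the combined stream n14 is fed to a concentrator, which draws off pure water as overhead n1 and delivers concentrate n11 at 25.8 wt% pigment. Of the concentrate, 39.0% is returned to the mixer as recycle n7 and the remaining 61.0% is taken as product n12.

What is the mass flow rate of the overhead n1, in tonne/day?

Overall pigment balance (none leaves overhead): pigment in fresh feed = pigment in product, i.e. 1100×0.109 = (1−0.390)·n11·0.258.
n11 = 119.9/(0.258×0.610) = 761.85 tonne/day.
Recycle n7 = 0.390×761.85 = 297.12 tonne/day.
Combined feed n14 = 1100 + 297.12 = 1397.1 tonne/day.
Overhead n1 = n14 − n11 = 1397.1 − 761.85 = 635.27 tonne/day.

635.3 tonne/day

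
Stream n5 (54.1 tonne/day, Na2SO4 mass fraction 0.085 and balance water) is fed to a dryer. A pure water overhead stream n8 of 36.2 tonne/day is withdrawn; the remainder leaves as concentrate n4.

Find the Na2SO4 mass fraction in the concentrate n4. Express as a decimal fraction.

Na2SO4 is not removed: 54.1×0.085 = 4.5985 tonne/day of Na2SO4 enters n4.
Concentrate = 54.1 − 36.2 = 17.9 tonne/day.
Mass fraction = 4.5985/17.9 = 0.257.

0.257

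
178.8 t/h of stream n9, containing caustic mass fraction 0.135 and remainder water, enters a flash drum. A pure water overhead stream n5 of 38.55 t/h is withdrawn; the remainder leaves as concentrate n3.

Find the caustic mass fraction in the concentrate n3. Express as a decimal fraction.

0.172

caustic is not removed: 178.8×0.135 = 24.138 t/h of caustic enters n3.
Concentrate = 178.8 − 38.55 = 140.25 t/h.
Mass fraction = 24.138/140.25 = 0.172.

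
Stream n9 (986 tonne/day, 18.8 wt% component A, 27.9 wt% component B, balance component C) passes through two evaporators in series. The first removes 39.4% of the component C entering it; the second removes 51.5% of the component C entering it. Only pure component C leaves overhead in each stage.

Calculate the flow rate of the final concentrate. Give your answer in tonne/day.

614.9 tonne/day

component C in feed = 986×0.533 = 525.54 tonne/day.
After stage 1: component C left = (1−0.394)×525.54 = 318.48; stream total = 778.94 tonne/day.
After stage 2: component C left = (1−0.515)×318.48 = 154.46; final concentrate = 614.92 tonne/day.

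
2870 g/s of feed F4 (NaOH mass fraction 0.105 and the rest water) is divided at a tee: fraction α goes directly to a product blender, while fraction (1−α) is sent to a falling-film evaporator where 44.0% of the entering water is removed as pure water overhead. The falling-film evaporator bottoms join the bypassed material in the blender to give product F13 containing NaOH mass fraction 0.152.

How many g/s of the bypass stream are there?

All 2870×0.105 = 301.35 g/s of NaOH reaches F13, so F13 = 301.35/0.152 = 1982.6 g/s and vapour = 887.43 g/s.
The evaporator receives (1−α)·2870 of feed at 0.895 water and removes 0.440 of that water:
0.440×0.895×(1−α)×2870 = 887.43
(1−α) = 887.43/1130.2 = 0.7852;  α = 0.2148.
Bypass flow = 0.2148×2870 = 616.48 g/s.

616.5 g/s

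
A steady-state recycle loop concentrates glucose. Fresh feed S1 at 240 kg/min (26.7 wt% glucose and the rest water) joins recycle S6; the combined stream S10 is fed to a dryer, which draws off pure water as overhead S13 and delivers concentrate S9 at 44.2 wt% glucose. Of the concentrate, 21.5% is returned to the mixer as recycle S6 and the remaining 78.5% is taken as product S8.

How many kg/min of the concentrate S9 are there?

184.7 kg/min

Overall glucose balance (none leaves overhead): glucose in fresh feed = glucose in product, i.e. 240×0.267 = (1−0.215)·S9·0.442.
S9 = 64.08/(0.442×0.785) = 184.68 kg/min.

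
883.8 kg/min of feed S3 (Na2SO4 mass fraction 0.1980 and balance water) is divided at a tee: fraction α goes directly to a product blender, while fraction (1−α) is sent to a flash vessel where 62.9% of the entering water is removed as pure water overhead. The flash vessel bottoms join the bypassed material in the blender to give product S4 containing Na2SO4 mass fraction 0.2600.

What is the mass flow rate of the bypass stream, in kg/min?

466 kg/min

All 883.8×0.198 = 174.99 kg/min of Na2SO4 reaches S4, so S4 = 174.99/0.260 = 673.05 kg/min and vapour = 210.75 kg/min.
The evaporator receives (1−α)·883.8 of feed at 0.802 water and removes 0.629 of that water:
0.629×0.802×(1−α)×883.8 = 210.75
(1−α) = 210.75/445.84 = 0.4727;  α = 0.5273.
Bypass flow = 0.5273×883.8 = 466.02 kg/min.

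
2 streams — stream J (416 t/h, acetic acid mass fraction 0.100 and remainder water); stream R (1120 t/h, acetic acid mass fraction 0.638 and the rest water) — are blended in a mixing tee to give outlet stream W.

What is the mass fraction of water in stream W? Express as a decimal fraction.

Total flow out = 416 + 1120 = 1536 t/h.
water in = 416×0.900 + 1120×0.362 = 779.84 t/h.
water mass fraction in W = 779.84/1536 = 0.508.

0.508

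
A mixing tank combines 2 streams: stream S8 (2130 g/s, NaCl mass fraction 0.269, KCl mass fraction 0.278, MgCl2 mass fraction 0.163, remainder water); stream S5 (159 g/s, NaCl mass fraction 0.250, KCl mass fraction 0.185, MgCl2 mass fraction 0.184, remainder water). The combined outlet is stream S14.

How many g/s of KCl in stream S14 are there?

621.6 g/s

KCl out = KCl in = 2130×0.278 + 159×0.185 = 621.56 g/s.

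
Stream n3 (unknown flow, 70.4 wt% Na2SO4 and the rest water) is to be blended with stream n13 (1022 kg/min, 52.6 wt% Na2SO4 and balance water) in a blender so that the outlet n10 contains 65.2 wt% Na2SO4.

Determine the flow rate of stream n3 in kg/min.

Let n3 be the unknown flow. Total out = 1022 + n3.
Na2SO4 balance: 537.57 + 0.704·n3 = 0.652·(1022 + n3)
(0.704 − 0.652)·n3 = 0.652×1022 − 537.57 = 128.77
n3 = 128.77 / 0.052 = 2476.4 kg/min

2476 kg/min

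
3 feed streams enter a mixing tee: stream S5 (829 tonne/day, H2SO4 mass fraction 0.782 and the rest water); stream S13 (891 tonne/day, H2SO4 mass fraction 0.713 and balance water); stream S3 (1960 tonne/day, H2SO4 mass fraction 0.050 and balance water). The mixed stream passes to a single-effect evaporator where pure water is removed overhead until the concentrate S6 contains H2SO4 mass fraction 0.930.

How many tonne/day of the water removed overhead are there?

H2SO4 entering = 829×0.782 + 891×0.713 + 1960×0.050 = 1381.6 tonne/day.
All H2SO4 reports to S6, so S6 = 1381.6/0.930 = 1485.5 tonne/day.
Total feed = 3680 tonne/day; overhead = 3680 − 1485.5 = 2194.5 tonne/day.

2194 tonne/day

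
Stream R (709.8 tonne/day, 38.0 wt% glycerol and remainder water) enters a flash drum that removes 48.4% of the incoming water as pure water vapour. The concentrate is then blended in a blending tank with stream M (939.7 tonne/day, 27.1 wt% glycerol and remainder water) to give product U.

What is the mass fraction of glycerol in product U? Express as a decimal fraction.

Vapour removed = 0.484×0.620×709.8 = 213 tonne/day; concentrate = 496.8 tonne/day.
glycerol reaching the mixer = 269.72 (from concentrate) + 939.7×0.271 = 524.38 tonne/day.
Product flow = 496.8 + 939.7 = 1436.5 tonne/day; glycerol fraction = 0.365.

0.365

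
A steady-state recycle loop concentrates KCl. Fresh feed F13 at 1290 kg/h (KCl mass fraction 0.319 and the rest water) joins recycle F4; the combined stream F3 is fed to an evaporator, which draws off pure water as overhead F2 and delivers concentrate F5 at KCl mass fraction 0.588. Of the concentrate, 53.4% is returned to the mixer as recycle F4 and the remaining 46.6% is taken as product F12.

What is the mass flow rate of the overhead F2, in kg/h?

Overall KCl balance (none leaves overhead): KCl in fresh feed = KCl in product, i.e. 1290×0.319 = (1−0.534)·F5·0.588.
F5 = 411.51/(0.588×0.466) = 1501.8 kg/h.
Recycle F4 = 0.534×1501.8 = 801.97 kg/h.
Combined feed F3 = 1290 + 801.97 = 2092 kg/h.
Overhead F2 = F3 − F5 = 2092 − 1501.8 = 590.15 kg/h.

590.2 kg/h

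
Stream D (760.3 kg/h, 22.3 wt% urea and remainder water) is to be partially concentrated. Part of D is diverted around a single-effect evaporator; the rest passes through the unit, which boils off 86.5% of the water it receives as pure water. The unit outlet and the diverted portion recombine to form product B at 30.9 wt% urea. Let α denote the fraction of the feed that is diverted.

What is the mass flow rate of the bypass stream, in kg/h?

All 760.3×0.223 = 169.55 kg/h of urea reaches B, so B = 169.55/0.309 = 548.7 kg/h and vapour = 211.6 kg/h.
The evaporator receives (1−α)·760.3 of feed at 0.777 water and removes 0.865 of that water:
0.865×0.777×(1−α)×760.3 = 211.6
(1−α) = 211.6/511 = 0.4141;  α = 0.5859.
Bypass flow = 0.5859×760.3 = 445.46 kg/h.

445.5 kg/h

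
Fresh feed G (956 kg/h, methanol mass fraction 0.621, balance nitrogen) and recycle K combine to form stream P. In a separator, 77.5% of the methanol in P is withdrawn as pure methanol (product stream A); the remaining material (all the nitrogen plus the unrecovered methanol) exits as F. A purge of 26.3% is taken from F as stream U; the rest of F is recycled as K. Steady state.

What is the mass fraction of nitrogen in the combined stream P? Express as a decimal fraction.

0.659

nitrogen enters only via G and leaves only via the purge: 956×0.379 = 0.263×(nitrogen in F), and the separator passes all nitrogen, so nitrogen in P = nitrogen in F = 1377.7 kg/h.
methanol in P: m_A = 956×0.621 + (1−0.263)·(1−0.775)·m_A, so m_A = 593.68/0.8342 = 711.69 kg/h.
P = 711.69 + 1377.7 = 2089.4 kg/h.
nitrogen fraction in P = 1377.7/2089.4 = 0.659.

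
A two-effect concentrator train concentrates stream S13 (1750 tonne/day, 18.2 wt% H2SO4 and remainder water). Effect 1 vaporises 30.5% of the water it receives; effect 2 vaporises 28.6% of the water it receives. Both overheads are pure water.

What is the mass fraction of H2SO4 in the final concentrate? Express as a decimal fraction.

0.310

water in feed = 1750×0.818 = 1431.5 tonne/day.
After stage 1: water left = (1−0.305)×1431.5 = 994.89; stream total = 1313.4 tonne/day.
After stage 2: water left = (1−0.286)×994.89 = 710.35; final concentrate = 1028.9 tonne/day.
H2SO4 fraction = 318.5/1028.9 = 0.310.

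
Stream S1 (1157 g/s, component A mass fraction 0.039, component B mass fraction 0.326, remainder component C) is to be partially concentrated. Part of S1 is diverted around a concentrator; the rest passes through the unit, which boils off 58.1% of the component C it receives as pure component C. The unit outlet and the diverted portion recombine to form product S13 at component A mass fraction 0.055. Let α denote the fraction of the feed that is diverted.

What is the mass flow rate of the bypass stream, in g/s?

244.7 g/s

All 1157×0.039 = 45.123 g/s of component A reaches S13, so S13 = 45.123/0.055 = 820.42 g/s and vapour = 336.58 g/s.
The evaporator receives (1−α)·1157 of feed at 0.635 component C and removes 0.581 of that component C:
0.581×0.635×(1−α)×1157 = 336.58
(1−α) = 336.58/426.86 = 0.7885;  α = 0.2115.
Bypass flow = 0.2115×1157 = 244.69 g/s.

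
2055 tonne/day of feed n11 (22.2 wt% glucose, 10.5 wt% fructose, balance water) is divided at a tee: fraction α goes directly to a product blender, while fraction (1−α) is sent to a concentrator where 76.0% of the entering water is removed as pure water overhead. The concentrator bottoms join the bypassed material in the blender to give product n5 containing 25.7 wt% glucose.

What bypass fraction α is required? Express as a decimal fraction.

All 2055×0.222 = 456.21 tonne/day of glucose reaches n5, so n5 = 456.21/0.257 = 1775.1 tonne/day and vapour = 279.86 tonne/day.
The evaporator receives (1−α)·2055 of feed at 0.673 water and removes 0.760 of that water:
0.760×0.673×(1−α)×2055 = 279.86
(1−α) = 279.86/1051.1 = 0.2663;  α = 0.7337.

0.734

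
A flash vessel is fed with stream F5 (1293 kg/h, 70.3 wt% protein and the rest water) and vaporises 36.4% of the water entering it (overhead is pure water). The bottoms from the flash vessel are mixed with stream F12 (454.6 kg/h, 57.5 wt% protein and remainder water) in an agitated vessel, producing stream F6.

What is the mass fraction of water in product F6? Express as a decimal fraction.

Vapour removed = 0.364×0.297×1293 = 139.78 kg/h; concentrate = 1153.2 kg/h.
water reaching the mixer = 244.24 (from concentrate) + 454.6×0.425 = 437.44 kg/h.
Product flow = 1153.2 + 454.6 = 1607.8 kg/h; water fraction = 0.272.

0.272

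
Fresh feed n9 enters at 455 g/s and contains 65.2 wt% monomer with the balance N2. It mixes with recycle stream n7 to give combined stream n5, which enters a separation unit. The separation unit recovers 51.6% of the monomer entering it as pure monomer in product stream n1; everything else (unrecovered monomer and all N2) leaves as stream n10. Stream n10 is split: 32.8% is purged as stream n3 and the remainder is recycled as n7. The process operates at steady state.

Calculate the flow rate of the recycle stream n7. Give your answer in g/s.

N2 enters only via n9 and leaves only via the purge: 455×0.348 = 0.328×(N2 in n10), and the separation unit passes all N2, so N2 in n5 = N2 in n10 = 482.74 g/s.
monomer in n5: m_A = 455×0.652 + (1−0.328)·(1−0.516)·m_A, so m_A = 296.66/0.6748 = 439.66 g/s.
n10 = (1−0.516)×439.66 + 482.74 = 695.54 g/s.
Recycle n7 = (1−0.328)×695.54 = 467.4 g/s.

467.4 g/s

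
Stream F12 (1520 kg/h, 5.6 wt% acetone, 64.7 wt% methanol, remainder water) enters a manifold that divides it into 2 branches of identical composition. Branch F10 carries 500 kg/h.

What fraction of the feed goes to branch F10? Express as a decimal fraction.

Fraction to F10 = 500/1520 = 0.3289.

0.329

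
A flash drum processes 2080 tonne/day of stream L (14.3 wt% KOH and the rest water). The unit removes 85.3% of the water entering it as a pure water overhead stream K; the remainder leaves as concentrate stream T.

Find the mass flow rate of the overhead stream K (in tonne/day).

water entering = 2080×0.857 = 1782.6 tonne/day; overhead removed = 0.853×1782.6 = 1520.5 tonne/day.

1521 tonne/day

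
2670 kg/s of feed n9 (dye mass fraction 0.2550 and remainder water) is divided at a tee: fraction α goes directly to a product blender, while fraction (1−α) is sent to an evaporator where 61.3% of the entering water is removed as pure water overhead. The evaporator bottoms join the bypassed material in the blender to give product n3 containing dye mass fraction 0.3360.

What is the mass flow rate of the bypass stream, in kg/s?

All 2670×0.255 = 680.85 kg/s of dye reaches n3, so n3 = 680.85/0.336 = 2026.3 kg/s and vapour = 643.66 kg/s.
The evaporator receives (1−α)·2670 of feed at 0.745 water and removes 0.613 of that water:
0.613×0.745×(1−α)×2670 = 643.66
(1−α) = 643.66/1219.3 = 0.5279;  α = 0.4721.
Bypass flow = 0.4721×2670 = 1260.6 kg/s.

1261 kg/s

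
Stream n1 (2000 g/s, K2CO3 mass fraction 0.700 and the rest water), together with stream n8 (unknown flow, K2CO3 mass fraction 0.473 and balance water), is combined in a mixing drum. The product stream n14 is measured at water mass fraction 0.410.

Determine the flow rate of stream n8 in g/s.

1880 g/s

Let n8 be the unknown flow. Total out = 2000 + n8.
water balance: 600 + 0.527·n8 = 0.410·(2000 + n8)
(0.527 − 0.410)·n8 = 0.410×2000 − 600 = 220
n8 = 220 / 0.117 = 1880.3 g/s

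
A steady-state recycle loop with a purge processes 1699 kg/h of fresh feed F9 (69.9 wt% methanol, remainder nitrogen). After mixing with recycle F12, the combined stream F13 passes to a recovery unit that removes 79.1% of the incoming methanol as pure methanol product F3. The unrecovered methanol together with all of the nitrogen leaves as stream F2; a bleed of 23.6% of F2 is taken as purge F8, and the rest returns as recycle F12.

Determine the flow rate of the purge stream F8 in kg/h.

581.1 kg/h

nitrogen enters only via F9 and leaves only via the purge: 1699×0.301 = 0.236×(nitrogen in F2), and the recovery unit passes all nitrogen, so nitrogen in F13 = nitrogen in F2 = 2166.9 kg/h.
methanol in F13: m_A = 1699×0.699 + (1−0.236)·(1−0.791)·m_A, so m_A = 1187.6/0.8403 = 1413.3 kg/h.
F2 = (1−0.791)×1413.3 + 2166.9 = 2462.3 kg/h.
Purge F8 = 0.236×2462.3 = 581.11 kg/h.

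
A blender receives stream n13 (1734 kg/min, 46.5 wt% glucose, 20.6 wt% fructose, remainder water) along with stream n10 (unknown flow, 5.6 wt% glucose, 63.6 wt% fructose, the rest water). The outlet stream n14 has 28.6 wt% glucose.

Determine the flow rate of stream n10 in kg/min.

1350 kg/min

Let n10 be the unknown flow. Total out = 1734 + n10.
glucose balance: 806.31 + 0.056·n10 = 0.286·(1734 + n10)
(0.056 − 0.286)·n10 = 0.286×1734 − 806.31 = -310.39
n10 = -310.39 / -0.230 = 1349.5 kg/min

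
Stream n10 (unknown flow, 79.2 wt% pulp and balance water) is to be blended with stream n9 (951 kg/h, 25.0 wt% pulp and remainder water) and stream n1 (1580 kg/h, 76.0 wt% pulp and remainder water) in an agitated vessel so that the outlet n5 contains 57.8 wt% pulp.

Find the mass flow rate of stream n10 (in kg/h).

113.9 kg/h

Let n10 be the unknown flow. Total out = 2531 + n10.
pulp balance: 1438.5 + 0.792·n10 = 0.578·(2531 + n10)
(0.792 − 0.578)·n10 = 0.578×2531 − 1438.5 = 24.368
n10 = 24.368 / 0.214 = 113.87 kg/h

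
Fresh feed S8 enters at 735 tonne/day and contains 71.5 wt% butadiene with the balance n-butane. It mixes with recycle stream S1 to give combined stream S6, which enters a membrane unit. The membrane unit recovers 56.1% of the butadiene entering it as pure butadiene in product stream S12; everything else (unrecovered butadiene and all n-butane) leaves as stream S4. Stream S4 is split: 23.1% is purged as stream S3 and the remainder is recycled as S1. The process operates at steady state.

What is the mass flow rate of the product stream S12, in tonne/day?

butadiene in S6: m_A = 735×0.715 + (1−0.231)·(1−0.561)·m_A, so m_A = 525.52/0.6624 = 793.35 tonne/day.
Product S12 = 0.561×793.35 = 445.07 tonne/day.

445.1 tonne/day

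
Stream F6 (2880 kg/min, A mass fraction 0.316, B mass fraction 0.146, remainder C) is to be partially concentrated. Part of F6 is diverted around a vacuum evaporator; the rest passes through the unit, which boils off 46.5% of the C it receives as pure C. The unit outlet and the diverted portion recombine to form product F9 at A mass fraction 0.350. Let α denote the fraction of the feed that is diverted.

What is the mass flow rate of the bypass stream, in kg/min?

1762 kg/min

All 2880×0.316 = 910.08 kg/min of A reaches F9, so F9 = 910.08/0.350 = 2600.2 kg/min and vapour = 279.77 kg/min.
The evaporator receives (1−α)·2880 of feed at 0.538 C and removes 0.465 of that C:
0.465×0.538×(1−α)×2880 = 279.77
(1−α) = 279.77/720.49 = 0.3883;  α = 0.6117.
Bypass flow = 0.6117×2880 = 1761.7 kg/min.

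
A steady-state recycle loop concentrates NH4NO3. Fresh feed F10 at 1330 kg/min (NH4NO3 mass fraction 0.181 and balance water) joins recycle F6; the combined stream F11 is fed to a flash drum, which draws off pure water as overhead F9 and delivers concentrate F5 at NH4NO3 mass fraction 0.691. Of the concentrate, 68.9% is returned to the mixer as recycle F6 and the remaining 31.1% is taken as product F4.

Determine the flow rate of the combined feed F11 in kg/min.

2102 kg/min

Overall NH4NO3 balance (none leaves overhead): NH4NO3 in fresh feed = NH4NO3 in product, i.e. 1330×0.181 = (1−0.689)·F5·0.691.
F5 = 240.73/(0.691×0.311) = 1120.2 kg/min.
Recycle F6 = 0.689×1120.2 = 771.81 kg/min.
Combined feed F11 = 1330 + 771.81 = 2101.8 kg/min.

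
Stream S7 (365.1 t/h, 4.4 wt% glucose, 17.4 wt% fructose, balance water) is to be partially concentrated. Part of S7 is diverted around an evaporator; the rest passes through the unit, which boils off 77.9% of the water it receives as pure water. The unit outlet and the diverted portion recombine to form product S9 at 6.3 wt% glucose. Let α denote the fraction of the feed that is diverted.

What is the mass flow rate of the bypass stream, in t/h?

184.3 t/h

All 365.1×0.044 = 16.064 t/h of glucose reaches S9, so S9 = 16.064/0.063 = 254.99 t/h and vapour = 110.11 t/h.
The evaporator receives (1−α)·365.1 of feed at 0.782 water and removes 0.779 of that water:
0.779×0.782×(1−α)×365.1 = 110.11
(1−α) = 110.11/222.41 = 0.4951;  α = 0.5049.
Bypass flow = 0.5049×365.1 = 184.35 t/h.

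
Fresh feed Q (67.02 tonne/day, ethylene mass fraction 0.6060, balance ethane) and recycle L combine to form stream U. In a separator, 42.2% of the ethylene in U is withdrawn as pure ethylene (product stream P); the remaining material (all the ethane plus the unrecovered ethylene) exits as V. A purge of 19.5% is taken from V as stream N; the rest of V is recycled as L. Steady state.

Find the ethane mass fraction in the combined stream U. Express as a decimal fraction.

ethane enters only via Q and leaves only via the purge: 67.02×0.394 = 0.195×(ethane in V), and the separator passes all ethane, so ethane in U = ethane in V = 135.41 tonne/day.
ethylene in U: m_A = 67.02×0.606 + (1−0.195)·(1−0.422)·m_A, so m_A = 40.614/0.5347 = 75.955 tonne/day.
U = 75.955 + 135.41 = 211.37 tonne/day.
ethane fraction in U = 135.41/211.37 = 0.6407.

0.6407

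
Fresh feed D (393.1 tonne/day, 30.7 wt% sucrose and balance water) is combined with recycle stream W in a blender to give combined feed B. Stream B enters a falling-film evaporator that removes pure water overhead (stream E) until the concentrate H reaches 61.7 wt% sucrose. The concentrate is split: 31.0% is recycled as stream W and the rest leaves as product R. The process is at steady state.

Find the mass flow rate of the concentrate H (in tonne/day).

Overall sucrose balance (none leaves overhead): sucrose in fresh feed = sucrose in product, i.e. 393.1×0.307 = (1−0.310)·H·0.617.
H = 120.68/(0.617×0.690) = 283.47 tonne/day.

283.5 tonne/day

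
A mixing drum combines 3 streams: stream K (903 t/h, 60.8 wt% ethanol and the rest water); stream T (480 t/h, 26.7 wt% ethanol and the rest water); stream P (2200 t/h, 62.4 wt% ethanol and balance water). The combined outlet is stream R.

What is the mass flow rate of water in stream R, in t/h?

1533 t/h

water out = water in = 903×0.392 + 480×0.733 + 2200×0.376 = 1533 t/h.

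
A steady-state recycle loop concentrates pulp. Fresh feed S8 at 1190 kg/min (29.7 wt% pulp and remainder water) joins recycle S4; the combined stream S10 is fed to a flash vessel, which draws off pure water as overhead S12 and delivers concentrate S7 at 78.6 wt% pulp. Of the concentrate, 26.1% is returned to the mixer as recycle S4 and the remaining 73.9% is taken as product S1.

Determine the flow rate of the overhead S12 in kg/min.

740.3 kg/min

Overall pulp balance (none leaves overhead): pulp in fresh feed = pulp in product, i.e. 1190×0.297 = (1−0.261)·S7·0.786.
S7 = 353.43/(0.786×0.739) = 608.47 kg/min.
Recycle S4 = 0.261×608.47 = 158.81 kg/min.
Combined feed S10 = 1190 + 158.81 = 1348.8 kg/min.
Overhead S12 = S10 − S7 = 1348.8 − 608.47 = 740.34 kg/min.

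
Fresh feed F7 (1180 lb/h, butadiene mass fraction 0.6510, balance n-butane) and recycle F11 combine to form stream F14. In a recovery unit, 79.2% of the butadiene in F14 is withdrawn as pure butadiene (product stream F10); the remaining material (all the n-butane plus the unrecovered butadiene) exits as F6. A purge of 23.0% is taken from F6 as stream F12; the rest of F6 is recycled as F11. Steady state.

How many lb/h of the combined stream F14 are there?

2705 lb/h

n-butane enters only via F7 and leaves only via the purge: 1180×0.349 = 0.230×(n-butane in F6), and the recovery unit passes all n-butane, so n-butane in F14 = n-butane in F6 = 1790.5 lb/h.
butadiene in F14: m_A = 1180×0.651 + (1−0.230)·(1−0.792)·m_A, so m_A = 768.18/0.8398 = 914.67 lb/h.
F14 = 914.67 + 1790.5 = 2705.2 lb/h.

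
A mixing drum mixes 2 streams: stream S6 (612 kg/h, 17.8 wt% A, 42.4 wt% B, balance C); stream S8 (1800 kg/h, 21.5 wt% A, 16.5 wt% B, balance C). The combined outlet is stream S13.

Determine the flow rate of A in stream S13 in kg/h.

A out = A in = 612×0.178 + 1800×0.215 = 495.94 kg/h.

495.9 kg/h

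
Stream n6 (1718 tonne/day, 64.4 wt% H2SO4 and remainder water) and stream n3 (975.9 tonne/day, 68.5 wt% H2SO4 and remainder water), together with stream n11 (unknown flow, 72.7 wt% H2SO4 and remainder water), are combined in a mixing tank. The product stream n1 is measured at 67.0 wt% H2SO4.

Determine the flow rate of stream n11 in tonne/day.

526.8 tonne/day

Let n11 be the unknown flow. Total out = 2693.9 + n11.
H2SO4 balance: 1774.9 + 0.727·n11 = 0.670·(2693.9 + n11)
(0.727 − 0.670)·n11 = 0.670×2693.9 − 1774.9 = 30.03
n11 = 30.03 / 0.057 = 526.83 tonne/day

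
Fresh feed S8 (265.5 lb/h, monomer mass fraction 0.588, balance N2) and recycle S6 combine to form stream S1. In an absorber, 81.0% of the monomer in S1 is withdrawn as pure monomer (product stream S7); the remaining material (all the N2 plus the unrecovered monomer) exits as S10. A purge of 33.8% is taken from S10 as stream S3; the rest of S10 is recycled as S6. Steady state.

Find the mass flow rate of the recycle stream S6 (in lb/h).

236.7 lb/h

N2 enters only via S8 and leaves only via the purge: 265.5×0.412 = 0.338×(N2 in S10), and the absorber passes all N2, so N2 in S1 = N2 in S10 = 323.63 lb/h.
monomer in S1: m_A = 265.5×0.588 + (1−0.338)·(1−0.810)·m_A, so m_A = 156.11/0.8742 = 178.58 lb/h.
S10 = (1−0.810)×178.58 + 323.63 = 357.56 lb/h.
Recycle S6 = (1−0.338)×357.56 = 236.7 lb/h.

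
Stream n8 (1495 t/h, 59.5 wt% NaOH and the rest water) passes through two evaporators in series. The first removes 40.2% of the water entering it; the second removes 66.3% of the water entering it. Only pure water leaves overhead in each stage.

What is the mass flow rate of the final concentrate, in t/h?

water in feed = 1495×0.405 = 605.48 t/h.
After stage 1: water left = (1−0.402)×605.48 = 362.07; stream total = 1251.6 t/h.
After stage 2: water left = (1−0.663)×362.07 = 122.02; final concentrate = 1011.5 t/h.

1012 t/h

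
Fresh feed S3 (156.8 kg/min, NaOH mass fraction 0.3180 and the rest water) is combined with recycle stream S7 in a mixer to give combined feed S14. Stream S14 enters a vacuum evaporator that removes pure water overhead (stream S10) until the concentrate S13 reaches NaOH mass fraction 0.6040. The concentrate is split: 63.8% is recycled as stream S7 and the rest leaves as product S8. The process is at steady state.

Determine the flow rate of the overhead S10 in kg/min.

Overall NaOH balance (none leaves overhead): NaOH in fresh feed = NaOH in product, i.e. 156.8×0.318 = (1−0.638)·S13·0.604.
S13 = 49.862/(0.604×0.362) = 228.05 kg/min.
Recycle S7 = 0.638×228.05 = 145.5 kg/min.
Combined feed S14 = 156.8 + 145.5 = 302.3 kg/min.
Overhead S10 = S14 − S13 = 302.3 − 228.05 = 74.246 kg/min.

74.25 kg/min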